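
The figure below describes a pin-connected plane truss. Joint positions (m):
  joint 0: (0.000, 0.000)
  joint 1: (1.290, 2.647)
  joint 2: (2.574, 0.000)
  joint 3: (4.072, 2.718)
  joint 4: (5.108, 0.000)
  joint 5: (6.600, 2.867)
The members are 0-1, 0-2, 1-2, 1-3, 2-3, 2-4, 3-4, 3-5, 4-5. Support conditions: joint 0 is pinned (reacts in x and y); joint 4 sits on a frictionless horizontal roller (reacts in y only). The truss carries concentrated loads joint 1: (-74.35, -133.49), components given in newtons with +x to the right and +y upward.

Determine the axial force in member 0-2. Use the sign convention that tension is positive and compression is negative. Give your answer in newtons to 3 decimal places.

N=6 nodes, M=9 members, R=3 reactions → 2N=12, M+R=12
member 0 (0-1): L=2.9446, (cx,cy)=(0.4381,0.8989)
member 1 (0-2): L=2.5740, (cx,cy)=(1.0000,0.0000)
member 2 (1-2): L=2.9420, (cx,cy)=(0.4364,-0.8997)
member 3 (1-3): L=2.7829, (cx,cy)=(0.9997,0.0255)
member 4 (2-3): L=3.1035, (cx,cy)=(0.4827,0.8758)
member 5 (2-4): L=2.5340, (cx,cy)=(1.0000,0.0000)
member 6 (3-4): L=2.9087, (cx,cy)=(0.3562,-0.9344)
member 7 (3-5): L=2.5324, (cx,cy)=(0.9983,0.0588)
member 8 (4-5): L=3.2320, (cx,cy)=(0.4616,0.8871)
solve A·x = −loads:
  F[0-1] = -153.8565 N (compression)
  F[0-2] = -6.9472 N (compression)
  F[1-2] = +5.4824 N (tension)
  F[1-3] = +4.5559 N (tension)
  F[2-3] = -5.6322 N (compression)
  F[2-4] = -1.8358 N (compression)
  F[3-4] = +5.1545 N (tension)
  F[3-5] = +0.0000 N (tension)
  F[4-5] = +0.0000 N (tension)
  Rx@0 = +74.3500 N
  Ry@0 = +138.3064 N
  Ry@4 = -4.8164 N

-6.947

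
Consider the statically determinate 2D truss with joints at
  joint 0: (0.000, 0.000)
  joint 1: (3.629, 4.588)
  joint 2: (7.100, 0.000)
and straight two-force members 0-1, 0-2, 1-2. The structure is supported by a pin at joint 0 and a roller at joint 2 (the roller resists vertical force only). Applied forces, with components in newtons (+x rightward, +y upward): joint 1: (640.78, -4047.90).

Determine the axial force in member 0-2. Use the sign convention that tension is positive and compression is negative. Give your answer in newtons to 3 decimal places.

N=3 nodes, M=3 members, R=3 reactions → 2N=6, M+R=6
member 0 (0-1): L=5.8497, (cx,cy)=(0.6204,0.7843)
member 1 (0-2): L=7.1000, (cx,cy)=(1.0000,0.0000)
member 2 (1-2): L=5.7531, (cx,cy)=(0.6033,-0.7975)
solve A·x = −loads:
  F[0-1] = -1995.1822 N (compression)
  F[0-2] = +1878.5314 N (tension)
  F[1-2] = -3113.5941 N (compression)
  Rx@0 = -640.7800 N
  Ry@0 = +1564.8398 N
  Ry@2 = +2483.0602 N

1878.531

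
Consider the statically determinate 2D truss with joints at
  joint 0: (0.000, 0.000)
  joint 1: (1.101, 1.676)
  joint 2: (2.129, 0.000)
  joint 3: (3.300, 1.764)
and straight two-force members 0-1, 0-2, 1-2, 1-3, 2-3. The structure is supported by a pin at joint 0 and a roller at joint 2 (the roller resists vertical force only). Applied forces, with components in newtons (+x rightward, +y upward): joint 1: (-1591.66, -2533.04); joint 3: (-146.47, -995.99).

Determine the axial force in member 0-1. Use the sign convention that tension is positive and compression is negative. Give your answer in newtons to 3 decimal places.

N=4 nodes, M=5 members, R=3 reactions → 2N=8, M+R=8
member 0 (0-1): L=2.0053, (cx,cy)=(0.5490,0.8358)
member 1 (0-2): L=2.1290, (cx,cy)=(1.0000,0.0000)
member 2 (1-2): L=1.9662, (cx,cy)=(0.5228,-0.8524)
member 3 (1-3): L=2.2008, (cx,cy)=(0.9992,0.0400)
member 4 (2-3): L=2.1173, (cx,cy)=(0.5531,0.8331)
solve A·x = −loads:
  F[0-1] = -2452.3217 N (compression)
  F[0-2] = -391.6864 N (compression)
  F[1-2] = -542.2800 N (compression)
  F[1-3] = +529.1698 N (tension)
  F[2-3] = -1220.8646 N (compression)
  Rx@0 = +1738.1300 N
  Ry@0 = +2049.6271 N
  Ry@2 = +1479.4029 N

-2452.322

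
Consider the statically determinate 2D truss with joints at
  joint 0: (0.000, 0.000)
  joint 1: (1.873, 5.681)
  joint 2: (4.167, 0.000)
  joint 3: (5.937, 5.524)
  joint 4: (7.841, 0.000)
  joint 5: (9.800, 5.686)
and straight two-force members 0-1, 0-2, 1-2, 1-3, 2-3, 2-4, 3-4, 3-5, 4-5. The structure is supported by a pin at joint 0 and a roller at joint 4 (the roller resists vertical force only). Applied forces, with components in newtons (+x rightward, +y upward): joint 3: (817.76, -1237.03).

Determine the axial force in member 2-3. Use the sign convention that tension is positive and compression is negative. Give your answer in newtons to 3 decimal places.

N=6 nodes, M=9 members, R=3 reactions → 2N=12, M+R=12
member 0 (0-1): L=5.9818, (cx,cy)=(0.3131,0.9497)
member 1 (0-2): L=4.1670, (cx,cy)=(1.0000,0.0000)
member 2 (1-2): L=6.1267, (cx,cy)=(0.3744,-0.9273)
member 3 (1-3): L=4.0670, (cx,cy)=(0.9993,-0.0386)
member 4 (2-3): L=5.8006, (cx,cy)=(0.3051,0.9523)
member 5 (2-4): L=3.6740, (cx,cy)=(1.0000,0.0000)
member 6 (3-4): L=5.8429, (cx,cy)=(0.3259,-0.9454)
member 7 (3-5): L=3.8664, (cx,cy)=(0.9991,0.0419)
member 8 (4-5): L=6.0140, (cx,cy)=(0.3257,0.9455)
solve A·x = −loads:
  F[0-1] = +290.3296 N (tension)
  F[0-2] = +726.8530 N (tension)
  F[1-2] = -305.9212 N (compression)
  F[1-3] = +205.6057 N (tension)
  F[2-3] = +297.8735 N (tension)
  F[2-4] = +521.4148 N (tension)
  F[3-4] = -1600.0991 N (compression)
  F[3-5] = +0.0000 N (tension)
  F[4-5] = -0.0000 N (compression)
  Rx@0 = -817.7600 N
  Ry@0 = -275.7303 N
  Ry@4 = +1512.7603 N

297.873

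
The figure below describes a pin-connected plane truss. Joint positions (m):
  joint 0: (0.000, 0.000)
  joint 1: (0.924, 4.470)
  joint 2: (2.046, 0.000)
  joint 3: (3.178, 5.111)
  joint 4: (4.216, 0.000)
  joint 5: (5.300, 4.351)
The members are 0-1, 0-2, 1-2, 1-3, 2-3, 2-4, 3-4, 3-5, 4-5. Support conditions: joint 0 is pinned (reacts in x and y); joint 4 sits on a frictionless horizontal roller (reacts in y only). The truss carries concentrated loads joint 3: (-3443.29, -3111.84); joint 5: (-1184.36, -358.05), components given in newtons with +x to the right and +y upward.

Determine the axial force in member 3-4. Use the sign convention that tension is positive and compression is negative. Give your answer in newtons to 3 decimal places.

3386.644

N=6 nodes, M=9 members, R=3 reactions → 2N=12, M+R=12
member 0 (0-1): L=4.5645, (cx,cy)=(0.2024,0.9793)
member 1 (0-2): L=2.0460, (cx,cy)=(1.0000,0.0000)
member 2 (1-2): L=4.6087, (cx,cy)=(0.2435,-0.9699)
member 3 (1-3): L=2.3434, (cx,cy)=(0.9619,0.2735)
member 4 (2-3): L=5.2349, (cx,cy)=(0.2162,0.9763)
member 5 (2-4): L=2.1700, (cx,cy)=(1.0000,0.0000)
member 6 (3-4): L=5.2153, (cx,cy)=(0.1990,-0.9800)
member 7 (3-5): L=2.2540, (cx,cy)=(0.9414,-0.3372)
member 8 (4-5): L=4.4840, (cx,cy)=(0.2417,0.9703)
solve A·x = −loads:
  F[0-1] = -6198.9695 N (compression)
  F[0-2] = -3372.7819 N (compression)
  F[1-2] = +5498.5160 N (tension)
  F[1-3] = -2696.3413 N (compression)
  F[2-3] = -5462.3188 N (compression)
  F[2-4] = -852.9568 N (compression)
  F[3-4] = +3386.6439 N (tension)
  F[3-5] = -1067.9817 N (compression)
  F[4-5] = -740.1037 N (compression)
  Rx@0 = +4627.6500 N
  Ry@0 = +6070.6284 N
  Ry@4 = -2600.7384 N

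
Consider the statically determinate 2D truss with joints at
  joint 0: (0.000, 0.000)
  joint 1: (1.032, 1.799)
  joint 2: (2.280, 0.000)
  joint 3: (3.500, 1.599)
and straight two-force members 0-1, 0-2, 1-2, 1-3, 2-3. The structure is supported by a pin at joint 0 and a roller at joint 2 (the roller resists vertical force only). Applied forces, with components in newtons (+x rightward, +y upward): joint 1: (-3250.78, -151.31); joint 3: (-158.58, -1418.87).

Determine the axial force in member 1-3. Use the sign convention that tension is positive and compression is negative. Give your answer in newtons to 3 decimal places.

873.035

N=4 nodes, M=5 members, R=3 reactions → 2N=8, M+R=8
member 0 (0-1): L=2.0740, (cx,cy)=(0.4976,0.8674)
member 1 (0-2): L=2.2800, (cx,cy)=(1.0000,0.0000)
member 2 (1-2): L=2.1895, (cx,cy)=(0.5700,-0.8216)
member 3 (1-3): L=2.4761, (cx,cy)=(0.9967,-0.0808)
member 4 (2-3): L=2.0113, (cx,cy)=(0.6066,0.7950)
solve A·x = −loads:
  F[0-1] = -2305.4772 N (compression)
  F[0-2] = -2262.1727 N (compression)
  F[1-2] = +2163.9032 N (tension)
  F[1-3] = +873.0346 N (tension)
  F[2-3] = -1695.9972 N (compression)
  Rx@0 = +3409.3600 N
  Ry@0 = +1999.7965 N
  Ry@2 = -429.6165 N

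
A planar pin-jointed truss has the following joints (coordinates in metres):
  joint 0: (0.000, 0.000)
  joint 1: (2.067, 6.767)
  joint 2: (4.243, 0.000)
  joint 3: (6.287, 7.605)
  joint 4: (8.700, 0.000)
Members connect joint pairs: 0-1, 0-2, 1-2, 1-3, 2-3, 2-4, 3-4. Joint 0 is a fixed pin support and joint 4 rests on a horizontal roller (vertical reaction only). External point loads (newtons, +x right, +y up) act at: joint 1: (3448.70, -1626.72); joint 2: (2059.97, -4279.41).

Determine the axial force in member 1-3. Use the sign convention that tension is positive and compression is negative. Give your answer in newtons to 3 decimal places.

-3254.441

N=5 nodes, M=7 members, R=3 reactions → 2N=10, M+R=10
member 0 (0-1): L=7.0756, (cx,cy)=(0.2921,0.9564)
member 1 (0-2): L=4.2430, (cx,cy)=(1.0000,0.0000)
member 2 (1-2): L=7.1083, (cx,cy)=(0.3061,-0.9520)
member 3 (1-3): L=4.3024, (cx,cy)=(0.9808,0.1948)
member 4 (2-3): L=7.8749, (cx,cy)=(0.2596,0.9657)
member 5 (2-4): L=4.4570, (cx,cy)=(1.0000,0.0000)
member 6 (3-4): L=7.9786, (cx,cy)=(0.3024,-0.9532)
solve A·x = −loads:
  F[0-1] = -784.3295 N (compression)
  F[0-2] = +5737.7952 N (tension)
  F[1-2] = -1586.6601 N (compression)
  F[1-3] = -3254.4413 N (compression)
  F[2-3] = +5995.3757 N (tension)
  F[2-4] = +1635.9581 N (tension)
  F[3-4] = -5409.3287 N (compression)
  Rx@0 = -5508.6700 N
  Ry@0 = +750.1162 N
  Ry@4 = +5156.0138 N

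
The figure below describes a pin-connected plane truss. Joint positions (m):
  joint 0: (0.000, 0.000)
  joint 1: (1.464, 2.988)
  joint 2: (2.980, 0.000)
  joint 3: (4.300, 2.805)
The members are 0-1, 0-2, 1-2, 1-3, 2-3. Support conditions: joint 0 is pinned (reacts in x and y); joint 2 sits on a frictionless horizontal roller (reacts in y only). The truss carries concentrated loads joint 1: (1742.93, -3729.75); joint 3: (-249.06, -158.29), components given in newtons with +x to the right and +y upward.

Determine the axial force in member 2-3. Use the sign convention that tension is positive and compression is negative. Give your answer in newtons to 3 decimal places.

N=4 nodes, M=5 members, R=3 reactions → 2N=8, M+R=8
member 0 (0-1): L=3.3274, (cx,cy)=(0.4400,0.8980)
member 1 (0-2): L=2.9800, (cx,cy)=(1.0000,0.0000)
member 2 (1-2): L=3.3506, (cx,cy)=(0.4525,-0.8918)
member 3 (1-3): L=2.8419, (cx,cy)=(0.9979,-0.0644)
member 4 (2-3): L=3.1001, (cx,cy)=(0.4258,0.9048)
solve A·x = −loads:
  F[0-1] = -349.8049 N (compression)
  F[0-2] = +1647.7793 N (tension)
  F[1-2] = -3817.8368 N (compression)
  F[1-3] = -169.7782 N (compression)
  F[2-3] = -187.0238 N (compression)
  Rx@0 = -1493.8700 N
  Ry@0 = +314.1264 N
  Ry@2 = +3573.9136 N

-187.024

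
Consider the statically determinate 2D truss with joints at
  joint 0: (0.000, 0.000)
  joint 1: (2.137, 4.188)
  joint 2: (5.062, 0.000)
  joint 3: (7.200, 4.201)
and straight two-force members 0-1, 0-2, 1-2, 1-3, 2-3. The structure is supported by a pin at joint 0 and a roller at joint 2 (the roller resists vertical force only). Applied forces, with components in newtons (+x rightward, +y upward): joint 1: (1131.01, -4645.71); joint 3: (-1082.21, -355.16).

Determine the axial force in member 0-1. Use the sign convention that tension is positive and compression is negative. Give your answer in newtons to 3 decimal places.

N=4 nodes, M=5 members, R=3 reactions → 2N=8, M+R=8
member 0 (0-1): L=4.7017, (cx,cy)=(0.4545,0.8907)
member 1 (0-2): L=5.0620, (cx,cy)=(1.0000,0.0000)
member 2 (1-2): L=5.1083, (cx,cy)=(0.5726,-0.8198)
member 3 (1-3): L=5.0630, (cx,cy)=(1.0000,0.0026)
member 4 (2-3): L=4.7138, (cx,cy)=(0.4536,0.8912)
solve A·x = −loads:
  F[0-1] = -2803.1239 N (compression)
  F[0-2] = +1322.8622 N (tension)
  F[1-2] = -2623.9021 N (compression)
  F[1-3] = -902.6422 N (compression)
  F[2-3] = -395.9083 N (compression)
  Rx@0 = -48.8000 N
  Ry@0 = +2496.8518 N
  Ry@2 = +2504.0182 N

-2803.124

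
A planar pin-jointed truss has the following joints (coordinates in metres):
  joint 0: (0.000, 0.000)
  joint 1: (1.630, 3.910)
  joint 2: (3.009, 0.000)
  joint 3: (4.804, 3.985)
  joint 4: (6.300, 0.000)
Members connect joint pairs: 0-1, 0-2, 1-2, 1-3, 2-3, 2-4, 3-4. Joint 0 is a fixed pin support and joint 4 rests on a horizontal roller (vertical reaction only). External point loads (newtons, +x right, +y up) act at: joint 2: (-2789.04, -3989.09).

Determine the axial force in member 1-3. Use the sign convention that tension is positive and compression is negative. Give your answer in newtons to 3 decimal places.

N=5 nodes, M=7 members, R=3 reactions → 2N=10, M+R=10
member 0 (0-1): L=4.2362, (cx,cy)=(0.3848,0.9230)
member 1 (0-2): L=3.0090, (cx,cy)=(1.0000,0.0000)
member 2 (1-2): L=4.1461, (cx,cy)=(0.3326,-0.9431)
member 3 (1-3): L=3.1749, (cx,cy)=(0.9997,0.0236)
member 4 (2-3): L=4.3706, (cx,cy)=(0.4107,0.9118)
member 5 (2-4): L=3.2910, (cx,cy)=(1.0000,0.0000)
member 6 (3-4): L=4.2566, (cx,cy)=(0.3515,-0.9362)
solve A·x = −loads:
  F[0-1] = -2257.6475 N (compression)
  F[0-2] = -1920.3356 N (compression)
  F[1-2] = +2169.7788 N (tension)
  F[1-3] = -1590.8290 N (compression)
  F[2-3] = +2130.8465 N (tension)
  F[2-4] = +715.2514 N (tension)
  F[3-4] = -2035.0972 N (compression)
  Rx@0 = +2789.0400 N
  Ry@0 = +2083.8246 N
  Ry@4 = +1905.2654 N

-1590.829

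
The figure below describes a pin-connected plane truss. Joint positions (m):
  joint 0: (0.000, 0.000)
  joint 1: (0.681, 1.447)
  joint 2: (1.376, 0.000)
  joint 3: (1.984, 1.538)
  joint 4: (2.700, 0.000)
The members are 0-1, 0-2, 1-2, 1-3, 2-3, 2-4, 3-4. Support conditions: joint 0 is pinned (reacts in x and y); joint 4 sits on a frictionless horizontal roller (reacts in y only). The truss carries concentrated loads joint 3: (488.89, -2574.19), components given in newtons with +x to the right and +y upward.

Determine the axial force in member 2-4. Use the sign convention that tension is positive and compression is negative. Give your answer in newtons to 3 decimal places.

1010.239

N=5 nodes, M=7 members, R=3 reactions → 2N=10, M+R=10
member 0 (0-1): L=1.5992, (cx,cy)=(0.4258,0.9048)
member 1 (0-2): L=1.3760, (cx,cy)=(1.0000,0.0000)
member 2 (1-2): L=1.6053, (cx,cy)=(0.4330,-0.9014)
member 3 (1-3): L=1.3062, (cx,cy)=(0.9976,0.0697)
member 4 (2-3): L=1.6538, (cx,cy)=(0.3676,0.9300)
member 5 (2-4): L=1.3240, (cx,cy)=(1.0000,0.0000)
member 6 (3-4): L=1.6965, (cx,cy)=(0.4220,-0.9066)
solve A·x = −loads:
  F[0-1] = -446.6720 N (compression)
  F[0-2] = +679.0951 N (tension)
  F[1-2] = +419.5415 N (tension)
  F[1-3] = -372.7529 N (compression)
  F[2-3] = -406.6597 N (compression)
  F[2-4] = +1010.2393 N (tension)
  F[3-4] = -2393.6695 N (compression)
  Rx@0 = -488.8900 N
  Ry@0 = +404.1508 N
  Ry@4 = +2170.0392 N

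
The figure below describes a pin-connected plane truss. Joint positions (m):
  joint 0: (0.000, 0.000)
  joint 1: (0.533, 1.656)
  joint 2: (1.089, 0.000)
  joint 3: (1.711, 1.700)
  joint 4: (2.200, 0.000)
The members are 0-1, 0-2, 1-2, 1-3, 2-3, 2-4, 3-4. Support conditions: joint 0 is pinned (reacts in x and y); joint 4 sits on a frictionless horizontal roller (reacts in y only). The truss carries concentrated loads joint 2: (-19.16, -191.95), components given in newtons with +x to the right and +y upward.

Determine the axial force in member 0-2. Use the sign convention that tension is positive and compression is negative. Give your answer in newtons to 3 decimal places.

N=5 nodes, M=7 members, R=3 reactions → 2N=10, M+R=10
member 0 (0-1): L=1.7397, (cx,cy)=(0.3064,0.9519)
member 1 (0-2): L=1.0890, (cx,cy)=(1.0000,0.0000)
member 2 (1-2): L=1.7468, (cx,cy)=(0.3183,-0.9480)
member 3 (1-3): L=1.1788, (cx,cy)=(0.9993,0.0373)
member 4 (2-3): L=1.8102, (cx,cy)=(0.3436,0.9391)
member 5 (2-4): L=1.1110, (cx,cy)=(1.0000,0.0000)
member 6 (3-4): L=1.7689, (cx,cy)=(0.2764,-0.9610)
solve A·x = −loads:
  F[0-1] = -101.8320 N (compression)
  F[0-2] = +12.0394 N (tension)
  F[1-2] = +99.7720 N (tension)
  F[1-3] = -62.9995 N (compression)
  F[2-3] = +103.6793 N (tension)
  F[2-4] = +27.3309 N (tension)
  F[3-4] = -98.8680 N (compression)
  Rx@0 = +19.1600 N
  Ry@0 = +96.9348 N
  Ry@4 = +95.0152 N

12.039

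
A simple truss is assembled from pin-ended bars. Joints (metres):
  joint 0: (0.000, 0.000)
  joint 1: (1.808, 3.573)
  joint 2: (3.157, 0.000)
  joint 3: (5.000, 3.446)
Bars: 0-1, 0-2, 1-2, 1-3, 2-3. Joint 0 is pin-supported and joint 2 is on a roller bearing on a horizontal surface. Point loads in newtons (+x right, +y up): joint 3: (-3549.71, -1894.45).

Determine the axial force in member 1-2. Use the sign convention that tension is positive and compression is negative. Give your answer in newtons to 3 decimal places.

N=4 nodes, M=5 members, R=3 reactions → 2N=8, M+R=8
member 0 (0-1): L=4.0044, (cx,cy)=(0.4515,0.8923)
member 1 (0-2): L=3.1570, (cx,cy)=(1.0000,0.0000)
member 2 (1-2): L=3.8192, (cx,cy)=(0.3532,-0.9355)
member 3 (1-3): L=3.1945, (cx,cy)=(0.9992,-0.0398)
member 4 (2-3): L=3.9079, (cx,cy)=(0.4716,0.8818)
solve A·x = −loads:
  F[0-1] = -3103.0026 N (compression)
  F[0-2] = -2148.6928 N (compression)
  F[1-2] = +3065.1038 N (tension)
  F[1-3] = -2485.6298 N (compression)
  F[2-3] = -2260.4353 N (compression)
  Rx@0 = +3549.7100 N
  Ry@0 = +2768.7138 N
  Ry@2 = -874.2638 N

3065.104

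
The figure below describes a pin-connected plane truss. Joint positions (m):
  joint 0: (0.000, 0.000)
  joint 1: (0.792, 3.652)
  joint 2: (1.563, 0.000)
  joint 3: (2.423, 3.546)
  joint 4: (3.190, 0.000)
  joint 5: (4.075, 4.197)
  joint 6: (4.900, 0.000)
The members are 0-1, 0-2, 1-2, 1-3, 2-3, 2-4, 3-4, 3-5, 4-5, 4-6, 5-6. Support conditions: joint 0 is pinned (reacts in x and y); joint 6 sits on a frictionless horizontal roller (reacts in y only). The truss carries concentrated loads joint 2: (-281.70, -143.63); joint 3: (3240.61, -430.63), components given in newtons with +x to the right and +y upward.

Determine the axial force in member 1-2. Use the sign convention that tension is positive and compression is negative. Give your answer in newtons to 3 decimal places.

N=7 nodes, M=11 members, R=3 reactions → 2N=14, M+R=14
member 0 (0-1): L=3.7369, (cx,cy)=(0.2119,0.9773)
member 1 (0-2): L=1.5630, (cx,cy)=(1.0000,0.0000)
member 2 (1-2): L=3.7325, (cx,cy)=(0.2066,-0.9784)
member 3 (1-3): L=1.6344, (cx,cy)=(0.9979,-0.0649)
member 4 (2-3): L=3.6488, (cx,cy)=(0.2357,0.9718)
member 5 (2-4): L=1.6270, (cx,cy)=(1.0000,0.0000)
member 6 (3-4): L=3.6280, (cx,cy)=(0.2114,-0.9774)
member 7 (3-5): L=1.7756, (cx,cy)=(0.9304,0.3666)
member 8 (4-5): L=4.2893, (cx,cy)=(0.2063,0.9785)
member 9 (4-6): L=1.7100, (cx,cy)=(1.0000,0.0000)
member 10 (5-6): L=4.2773, (cx,cy)=(0.1929,-0.9812)
solve A·x = −loads:
  F[0-1] = +2076.8208 N (tension)
  F[0-2] = +2518.7470 N (tension)
  F[1-2] = -2132.8803 N (compression)
  F[1-3] = +882.5975 N (tension)
  F[2-3] = +2295.1719 N (tension)
  F[2-4] = +1818.9120 N (tension)
  F[3-4] = -3130.6229 N (compression)
  F[3-5] = -1243.6628 N (compression)
  F[4-5] = +3127.1492 N (tension)
  F[4-6] = +511.8461 N (tension)
  F[5-6] = -2653.7304 N (compression)
  Rx@0 = -2958.9100 N
  Ry@0 = -2029.6407 N
  Ry@6 = +2603.9007 N

-2132.880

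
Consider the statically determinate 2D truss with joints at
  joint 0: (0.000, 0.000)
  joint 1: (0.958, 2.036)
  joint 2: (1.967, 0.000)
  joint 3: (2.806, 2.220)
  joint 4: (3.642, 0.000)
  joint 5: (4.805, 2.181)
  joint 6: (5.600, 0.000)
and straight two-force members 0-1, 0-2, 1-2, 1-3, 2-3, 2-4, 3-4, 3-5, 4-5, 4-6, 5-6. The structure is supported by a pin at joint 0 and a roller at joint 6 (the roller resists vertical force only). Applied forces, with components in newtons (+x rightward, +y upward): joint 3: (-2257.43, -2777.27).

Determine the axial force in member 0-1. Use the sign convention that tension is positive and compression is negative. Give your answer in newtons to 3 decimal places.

N=7 nodes, M=11 members, R=3 reactions → 2N=14, M+R=14
member 0 (0-1): L=2.2501, (cx,cy)=(0.4258,0.9048)
member 1 (0-2): L=1.9670, (cx,cy)=(1.0000,0.0000)
member 2 (1-2): L=2.2723, (cx,cy)=(0.4440,-0.8960)
member 3 (1-3): L=1.8571, (cx,cy)=(0.9951,0.0991)
member 4 (2-3): L=2.3733, (cx,cy)=(0.3535,0.9354)
member 5 (2-4): L=1.6750, (cx,cy)=(1.0000,0.0000)
member 6 (3-4): L=2.3722, (cx,cy)=(0.3524,-0.9358)
member 7 (3-5): L=1.9994, (cx,cy)=(0.9998,-0.0195)
member 8 (4-5): L=2.4717, (cx,cy)=(0.4705,0.8824)
member 9 (4-6): L=1.9580, (cx,cy)=(1.0000,0.0000)
member 10 (5-6): L=2.3214, (cx,cy)=(0.3425,-0.9395)
solve A·x = −loads:
  F[0-1] = -2520.4147 N (compression)
  F[0-2] = -1184.3528 N (compression)
  F[1-2] = +2311.9385 N (tension)
  F[1-3] = -2110.0575 N (compression)
  F[2-3] = -2214.5111 N (compression)
  F[2-4] = +625.1272 N (tension)
  F[3-4] = -521.5519 N (compression)
  F[3-5] = -441.4076 N (compression)
  F[4-5] = +553.1485 N (tension)
  F[4-6] = +181.0533 N (tension)
  F[5-6] = -528.6701 N (compression)
  Rx@0 = +2257.4300 N
  Ry@0 = +2280.5691 N
  Ry@6 = +496.7009 N

-2520.415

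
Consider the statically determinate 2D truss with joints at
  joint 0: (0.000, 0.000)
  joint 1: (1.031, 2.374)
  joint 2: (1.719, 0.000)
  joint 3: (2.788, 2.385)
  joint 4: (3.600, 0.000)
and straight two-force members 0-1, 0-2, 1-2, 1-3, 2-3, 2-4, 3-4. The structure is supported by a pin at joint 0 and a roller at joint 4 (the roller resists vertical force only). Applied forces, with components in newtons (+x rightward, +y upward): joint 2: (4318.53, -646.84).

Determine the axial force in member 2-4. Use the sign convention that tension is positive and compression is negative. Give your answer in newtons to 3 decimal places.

N=5 nodes, M=7 members, R=3 reactions → 2N=10, M+R=10
member 0 (0-1): L=2.5882, (cx,cy)=(0.3983,0.9172)
member 1 (0-2): L=1.7190, (cx,cy)=(1.0000,0.0000)
member 2 (1-2): L=2.4717, (cx,cy)=(0.2784,-0.9605)
member 3 (1-3): L=1.7570, (cx,cy)=(1.0000,0.0063)
member 4 (2-3): L=2.6136, (cx,cy)=(0.4090,0.9125)
member 5 (2-4): L=1.8810, (cx,cy)=(1.0000,0.0000)
member 6 (3-4): L=2.5194, (cx,cy)=(0.3223,-0.9466)
solve A·x = −loads:
  F[0-1] = -368.4700 N (compression)
  F[0-2] = +4465.3081 N (tension)
  F[1-2] = +350.2883 N (tension)
  F[1-3] = -244.2866 N (compression)
  F[2-3] = +340.1486 N (tension)
  F[2-4] = +105.1569 N (tension)
  F[3-4] = -326.2763 N (compression)
  Rx@0 = -4318.5300 N
  Ry@0 = +337.9739 N
  Ry@4 = +308.8661 N

105.157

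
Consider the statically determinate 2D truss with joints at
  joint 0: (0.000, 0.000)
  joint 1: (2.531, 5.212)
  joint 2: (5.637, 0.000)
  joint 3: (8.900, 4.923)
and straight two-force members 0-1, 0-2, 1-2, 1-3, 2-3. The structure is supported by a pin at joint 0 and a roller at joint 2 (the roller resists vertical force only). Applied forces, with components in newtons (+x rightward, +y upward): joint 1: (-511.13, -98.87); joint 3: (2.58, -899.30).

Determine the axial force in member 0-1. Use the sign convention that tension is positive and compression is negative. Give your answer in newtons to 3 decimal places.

N=4 nodes, M=5 members, R=3 reactions → 2N=8, M+R=8
member 0 (0-1): L=5.7940, (cx,cy)=(0.4368,0.8995)
member 1 (0-2): L=5.6370, (cx,cy)=(1.0000,0.0000)
member 2 (1-2): L=6.0673, (cx,cy)=(0.5119,-0.8590)
member 3 (1-3): L=6.3756, (cx,cy)=(0.9990,-0.0453)
member 4 (2-3): L=5.9062, (cx,cy)=(0.5525,0.8335)
solve A·x = −loads:
  F[0-1] = -4.7296 N (compression)
  F[0-2] = -506.4840 N (compression)
  F[1-2] = -140.8406 N (compression)
  F[1-3] = +581.7617 N (tension)
  F[2-3] = -1047.2652 N (compression)
  Rx@0 = +508.5500 N
  Ry@0 = +4.2545 N
  Ry@2 = +993.9155 N

-4.730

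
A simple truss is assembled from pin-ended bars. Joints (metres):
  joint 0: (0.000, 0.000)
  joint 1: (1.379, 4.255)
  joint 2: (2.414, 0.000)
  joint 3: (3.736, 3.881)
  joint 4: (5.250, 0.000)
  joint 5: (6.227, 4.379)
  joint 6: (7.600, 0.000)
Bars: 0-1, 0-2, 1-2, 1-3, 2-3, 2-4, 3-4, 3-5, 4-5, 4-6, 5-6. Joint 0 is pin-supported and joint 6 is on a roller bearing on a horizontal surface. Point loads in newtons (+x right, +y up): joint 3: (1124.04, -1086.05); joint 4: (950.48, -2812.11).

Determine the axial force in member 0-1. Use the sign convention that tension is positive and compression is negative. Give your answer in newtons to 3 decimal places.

N=7 nodes, M=11 members, R=3 reactions → 2N=14, M+R=14
member 0 (0-1): L=4.4729, (cx,cy)=(0.3083,0.9513)
member 1 (0-2): L=2.4140, (cx,cy)=(1.0000,0.0000)
member 2 (1-2): L=4.3791, (cx,cy)=(0.2364,-0.9717)
member 3 (1-3): L=2.3865, (cx,cy)=(0.9876,-0.1567)
member 4 (2-3): L=4.1000, (cx,cy)=(0.3224,0.9466)
member 5 (2-4): L=2.8360, (cx,cy)=(1.0000,0.0000)
member 6 (3-4): L=4.1659, (cx,cy)=(0.3634,-0.9316)
member 7 (3-5): L=2.5403, (cx,cy)=(0.9806,0.1960)
member 8 (4-5): L=4.4867, (cx,cy)=(0.2178,0.9760)
member 9 (4-6): L=2.3500, (cx,cy)=(1.0000,0.0000)
member 10 (5-6): L=4.5892, (cx,cy)=(0.2992,-0.9542)
solve A·x = −loads:
  F[0-1] = -891.1123 N (compression)
  F[0-2] = +2349.2521 N (tension)
  F[1-2] = +954.1130 N (tension)
  F[1-3] = -506.4966 N (compression)
  F[2-3] = -979.3902 N (compression)
  F[2-4] = +2890.5533 N (tension)
  F[3-4] = -623.5365 N (compression)
  F[3-5] = -1747.3672 N (compression)
  F[4-5] = +3476.4332 N (tension)
  F[4-6] = +956.4455 N (tension)
  F[5-6] = -3196.8836 N (compression)
  Rx@0 = -2074.5200 N
  Ry@0 = +847.7048 N
  Ry@6 = +3050.4552 N

-891.112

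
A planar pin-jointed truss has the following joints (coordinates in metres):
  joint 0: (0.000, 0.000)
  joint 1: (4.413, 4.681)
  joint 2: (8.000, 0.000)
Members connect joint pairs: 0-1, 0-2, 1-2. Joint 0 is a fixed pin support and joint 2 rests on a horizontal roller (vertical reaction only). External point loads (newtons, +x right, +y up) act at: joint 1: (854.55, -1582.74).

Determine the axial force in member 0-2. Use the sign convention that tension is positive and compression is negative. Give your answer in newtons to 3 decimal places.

N=3 nodes, M=3 members, R=3 reactions → 2N=6, M+R=6
member 0 (0-1): L=6.4332, (cx,cy)=(0.6860,0.7276)
member 1 (0-2): L=8.0000, (cx,cy)=(1.0000,0.0000)
member 2 (1-2): L=5.8973, (cx,cy)=(0.6082,-0.7938)
solve A·x = −loads:
  F[0-1] = -288.1171 N (compression)
  F[0-2] = +1052.1899 N (tension)
  F[1-2] = -1729.8845 N (compression)
  Rx@0 = -854.5500 N
  Ry@0 = +209.6425 N
  Ry@2 = +1373.0975 N

1052.190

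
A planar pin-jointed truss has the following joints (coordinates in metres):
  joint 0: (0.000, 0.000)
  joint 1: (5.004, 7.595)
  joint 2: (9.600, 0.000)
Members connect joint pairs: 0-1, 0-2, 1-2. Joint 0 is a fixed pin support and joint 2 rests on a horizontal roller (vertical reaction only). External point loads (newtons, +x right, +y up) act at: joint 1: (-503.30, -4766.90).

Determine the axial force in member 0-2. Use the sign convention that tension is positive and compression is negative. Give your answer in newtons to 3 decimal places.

N=3 nodes, M=3 members, R=3 reactions → 2N=6, M+R=6
member 0 (0-1): L=9.0953, (cx,cy)=(0.5502,0.8350)
member 1 (0-2): L=9.6000, (cx,cy)=(1.0000,0.0000)
member 2 (1-2): L=8.8773, (cx,cy)=(0.5177,-0.8555)
solve A·x = −loads:
  F[0-1] = -3209.7965 N (compression)
  F[0-2] = +1262.6522 N (tension)
  F[1-2] = -2438.8594 N (compression)
  Rx@0 = +503.3000 N
  Ry@0 = +2680.3371 N
  Ry@2 = +2086.5629 N

1262.652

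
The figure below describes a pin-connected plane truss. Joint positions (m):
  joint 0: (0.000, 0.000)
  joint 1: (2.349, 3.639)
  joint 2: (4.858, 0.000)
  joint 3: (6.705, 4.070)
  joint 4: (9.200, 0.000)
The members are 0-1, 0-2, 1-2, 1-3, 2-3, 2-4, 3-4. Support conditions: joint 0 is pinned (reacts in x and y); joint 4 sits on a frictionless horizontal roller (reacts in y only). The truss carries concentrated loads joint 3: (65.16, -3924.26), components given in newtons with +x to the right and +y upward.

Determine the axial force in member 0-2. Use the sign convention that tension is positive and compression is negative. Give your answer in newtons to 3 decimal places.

733.528

N=5 nodes, M=7 members, R=3 reactions → 2N=10, M+R=10
member 0 (0-1): L=4.3313, (cx,cy)=(0.5423,0.8402)
member 1 (0-2): L=4.8580, (cx,cy)=(1.0000,0.0000)
member 2 (1-2): L=4.4201, (cx,cy)=(0.5676,-0.8233)
member 3 (1-3): L=4.3773, (cx,cy)=(0.9951,0.0985)
member 4 (2-3): L=4.4695, (cx,cy)=(0.4132,0.9106)
member 5 (2-4): L=4.3420, (cx,cy)=(1.0000,0.0000)
member 6 (3-4): L=4.7739, (cx,cy)=(0.5226,-0.8526)
solve A·x = −loads:
  F[0-1] = -1232.3971 N (compression)
  F[0-2] = +733.5283 N (tension)
  F[1-2] = +1102.1542 N (tension)
  F[1-3] = -1300.3055 N (compression)
  F[2-3] = -996.4471 N (compression)
  F[2-4] = +1770.9252 N (tension)
  F[3-4] = -3388.4503 N (compression)
  Rx@0 = -65.1600 N
  Ry@0 = +1035.4160 N
  Ry@4 = +2888.8440 N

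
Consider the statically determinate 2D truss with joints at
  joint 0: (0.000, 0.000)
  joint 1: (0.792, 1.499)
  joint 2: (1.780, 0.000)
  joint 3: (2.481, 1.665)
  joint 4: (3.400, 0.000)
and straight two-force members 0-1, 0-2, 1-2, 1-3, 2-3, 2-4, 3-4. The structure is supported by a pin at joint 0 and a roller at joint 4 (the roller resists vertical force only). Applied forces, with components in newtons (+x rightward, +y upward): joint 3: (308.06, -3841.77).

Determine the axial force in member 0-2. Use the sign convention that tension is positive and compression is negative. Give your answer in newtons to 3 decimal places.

N=5 nodes, M=7 members, R=3 reactions → 2N=10, M+R=10
member 0 (0-1): L=1.6954, (cx,cy)=(0.4672,0.8842)
member 1 (0-2): L=1.7800, (cx,cy)=(1.0000,0.0000)
member 2 (1-2): L=1.7953, (cx,cy)=(0.5503,-0.8350)
member 3 (1-3): L=1.6971, (cx,cy)=(0.9952,0.0978)
member 4 (2-3): L=1.8066, (cx,cy)=(0.3880,0.9216)
member 5 (2-4): L=1.6200, (cx,cy)=(1.0000,0.0000)
member 6 (3-4): L=1.9018, (cx,cy)=(0.4832,-0.8755)
solve A·x = −loads:
  F[0-1] = -1003.8160 N (compression)
  F[0-2] = +776.9985 N (tension)
  F[1-2] = +946.4823 N (tension)
  F[1-3] = -994.5778 N (compression)
  F[2-3] = -857.4527 N (compression)
  F[2-4] = +1630.5880 N (tension)
  F[3-4] = -3374.3501 N (compression)
  Rx@0 = -308.0600 N
  Ry@0 = +887.5490 N
  Ry@4 = +2954.2210 N

776.999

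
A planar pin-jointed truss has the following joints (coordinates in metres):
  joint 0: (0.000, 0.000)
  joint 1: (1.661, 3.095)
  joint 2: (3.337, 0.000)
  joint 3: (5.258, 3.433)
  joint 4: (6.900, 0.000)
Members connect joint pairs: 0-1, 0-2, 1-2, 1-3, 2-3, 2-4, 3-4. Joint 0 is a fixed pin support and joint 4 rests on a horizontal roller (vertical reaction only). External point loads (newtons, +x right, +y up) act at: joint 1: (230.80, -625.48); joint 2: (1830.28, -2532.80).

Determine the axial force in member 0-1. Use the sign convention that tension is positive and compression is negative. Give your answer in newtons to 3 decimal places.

-1905.812

N=5 nodes, M=7 members, R=3 reactions → 2N=10, M+R=10
member 0 (0-1): L=3.5125, (cx,cy)=(0.4729,0.8811)
member 1 (0-2): L=3.3370, (cx,cy)=(1.0000,0.0000)
member 2 (1-2): L=3.5197, (cx,cy)=(0.4762,-0.8793)
member 3 (1-3): L=3.6128, (cx,cy)=(0.9956,0.0936)
member 4 (2-3): L=3.9339, (cx,cy)=(0.4883,0.8727)
member 5 (2-4): L=3.5630, (cx,cy)=(1.0000,0.0000)
member 6 (3-4): L=3.8055, (cx,cy)=(0.4315,-0.9021)
solve A·x = −loads:
  F[0-1] = -1905.8121 N (compression)
  F[0-2] = +2962.2947 N (tension)
  F[1-2] = +1025.2366 N (tension)
  F[1-3] = -1627.3518 N (compression)
  F[2-3] = +1869.2846 N (tension)
  F[2-4] = +707.4111 N (tension)
  F[3-4] = -1639.4862 N (compression)
  Rx@0 = -2061.0800 N
  Ry@0 = +1679.2652 N
  Ry@4 = +1479.0148 N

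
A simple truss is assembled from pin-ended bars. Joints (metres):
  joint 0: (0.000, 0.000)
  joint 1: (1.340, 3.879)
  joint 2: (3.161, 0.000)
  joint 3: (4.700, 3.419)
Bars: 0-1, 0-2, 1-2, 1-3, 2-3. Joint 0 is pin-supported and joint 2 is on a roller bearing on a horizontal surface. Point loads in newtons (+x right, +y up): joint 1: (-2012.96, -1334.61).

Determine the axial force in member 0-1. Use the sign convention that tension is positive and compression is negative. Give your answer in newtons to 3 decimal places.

-3426.858

N=4 nodes, M=5 members, R=3 reactions → 2N=8, M+R=8
member 0 (0-1): L=4.1039, (cx,cy)=(0.3265,0.9452)
member 1 (0-2): L=3.1610, (cx,cy)=(1.0000,0.0000)
member 2 (1-2): L=4.2852, (cx,cy)=(0.4250,-0.9052)
member 3 (1-3): L=3.3913, (cx,cy)=(0.9908,-0.1356)
member 4 (2-3): L=3.7494, (cx,cy)=(0.4105,0.9119)
solve A·x = −loads:
  F[0-1] = -3426.8579 N (compression)
  F[0-2] = -894.0351 N (compression)
  F[1-2] = +2103.8398 N (tension)
  F[1-3] = +0.0000 N (tension)
  F[2-3] = -0.0000 N (compression)
  Rx@0 = +2012.9600 N
  Ry@0 = +3239.0372 N
  Ry@2 = -1904.4272 N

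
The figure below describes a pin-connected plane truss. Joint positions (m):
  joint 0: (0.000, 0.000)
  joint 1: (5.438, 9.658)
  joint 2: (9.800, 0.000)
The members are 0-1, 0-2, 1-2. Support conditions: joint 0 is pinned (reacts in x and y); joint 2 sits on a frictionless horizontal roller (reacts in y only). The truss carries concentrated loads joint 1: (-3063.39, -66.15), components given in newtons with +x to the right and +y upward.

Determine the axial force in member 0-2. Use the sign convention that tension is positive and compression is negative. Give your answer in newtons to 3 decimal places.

N=3 nodes, M=3 members, R=3 reactions → 2N=6, M+R=6
member 0 (0-1): L=11.0837, (cx,cy)=(0.4906,0.8714)
member 1 (0-2): L=9.8000, (cx,cy)=(1.0000,0.0000)
member 2 (1-2): L=10.5974, (cx,cy)=(0.4116,-0.9114)
solve A·x = −loads:
  F[0-1] = -3498.4585 N (compression)
  F[0-2] = -1346.9428 N (compression)
  F[1-2] = +3272.3603 N (tension)
  Rx@0 = +3063.3900 N
  Ry@0 = +3048.4456 N
  Ry@2 = -2982.2956 N

-1346.943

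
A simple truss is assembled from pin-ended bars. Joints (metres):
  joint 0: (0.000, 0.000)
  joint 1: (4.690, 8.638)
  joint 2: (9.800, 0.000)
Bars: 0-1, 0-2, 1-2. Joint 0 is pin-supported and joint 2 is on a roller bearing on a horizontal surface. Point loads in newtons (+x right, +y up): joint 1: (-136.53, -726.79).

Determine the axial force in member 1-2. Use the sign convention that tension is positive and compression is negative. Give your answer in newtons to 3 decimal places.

-264.303

N=3 nodes, M=3 members, R=3 reactions → 2N=6, M+R=6
member 0 (0-1): L=9.8291, (cx,cy)=(0.4772,0.8788)
member 1 (0-2): L=9.8000, (cx,cy)=(1.0000,0.0000)
member 2 (1-2): L=10.0363, (cx,cy)=(0.5092,-0.8607)
solve A·x = −loads:
  F[0-1] = -568.1606 N (compression)
  F[0-2] = +134.5705 N (tension)
  F[1-2] = -264.3031 N (compression)
  Rx@0 = +136.5300 N
  Ry@0 = +499.3105 N
  Ry@2 = +227.4795 N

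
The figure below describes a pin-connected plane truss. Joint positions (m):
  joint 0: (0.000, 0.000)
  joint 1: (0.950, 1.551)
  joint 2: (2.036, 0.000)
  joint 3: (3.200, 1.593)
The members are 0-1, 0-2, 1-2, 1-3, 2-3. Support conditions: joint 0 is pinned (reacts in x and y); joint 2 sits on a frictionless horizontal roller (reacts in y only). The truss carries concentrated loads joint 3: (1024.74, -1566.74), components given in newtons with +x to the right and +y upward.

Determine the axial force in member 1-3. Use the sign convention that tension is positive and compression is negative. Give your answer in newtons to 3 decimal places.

2199.936

N=4 nodes, M=5 members, R=3 reactions → 2N=8, M+R=8
member 0 (0-1): L=1.8188, (cx,cy)=(0.5223,0.8528)
member 1 (0-2): L=2.0360, (cx,cy)=(1.0000,0.0000)
member 2 (1-2): L=1.8934, (cx,cy)=(0.5736,-0.8192)
member 3 (1-3): L=2.2504, (cx,cy)=(0.9998,0.0187)
member 4 (2-3): L=1.9730, (cx,cy)=(0.5900,0.8074)
solve A·x = −loads:
  F[0-1] = +1990.6075 N (tension)
  F[0-2] = -14.9883 N (compression)
  F[1-2] = -2022.1202 N (compression)
  F[1-3] = +2199.9363 N (tension)
  F[2-3] = -1991.2813 N (compression)
  Rx@0 = -1024.7400 N
  Ry@0 = -1697.4932 N
  Ry@2 = +3264.2332 N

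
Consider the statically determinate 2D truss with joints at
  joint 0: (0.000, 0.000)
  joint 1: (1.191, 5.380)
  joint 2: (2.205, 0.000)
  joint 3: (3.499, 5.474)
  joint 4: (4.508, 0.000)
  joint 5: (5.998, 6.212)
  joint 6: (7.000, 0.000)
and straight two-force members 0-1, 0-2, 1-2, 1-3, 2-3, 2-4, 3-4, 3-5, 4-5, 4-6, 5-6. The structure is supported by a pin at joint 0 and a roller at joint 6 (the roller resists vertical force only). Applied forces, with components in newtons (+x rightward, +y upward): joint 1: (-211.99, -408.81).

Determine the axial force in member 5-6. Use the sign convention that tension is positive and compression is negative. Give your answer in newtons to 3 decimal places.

N=7 nodes, M=11 members, R=3 reactions → 2N=14, M+R=14
member 0 (0-1): L=5.5103, (cx,cy)=(0.2161,0.9764)
member 1 (0-2): L=2.2050, (cx,cy)=(1.0000,0.0000)
member 2 (1-2): L=5.4747, (cx,cy)=(0.1852,-0.9827)
member 3 (1-3): L=2.3099, (cx,cy)=(0.9992,0.0407)
member 4 (2-3): L=5.6249, (cx,cy)=(0.2300,0.9732)
member 5 (2-4): L=2.3030, (cx,cy)=(1.0000,0.0000)
member 6 (3-4): L=5.5662, (cx,cy)=(0.1813,-0.9834)
member 7 (3-5): L=2.6057, (cx,cy)=(0.9591,0.2832)
member 8 (4-5): L=6.3882, (cx,cy)=(0.2332,0.9724)
member 9 (4-6): L=2.4920, (cx,cy)=(1.0000,0.0000)
member 10 (5-6): L=6.2923, (cx,cy)=(0.1592,-0.9872)
solve A·x = −loads:
  F[0-1] = -514.3415 N (compression)
  F[0-2] = -100.8189 N (compression)
  F[1-2] = +98.4401 N (tension)
  F[1-3] = +82.6548 N (tension)
  F[2-3] = -99.4030 N (compression)
  F[2-4] = -59.7187 N (compression)
  F[3-4] = +107.0521 N (tension)
  F[3-5] = +42.0343 N (tension)
  F[4-5] = -108.2646 N (compression)
  F[4-6] = -15.0612 N (compression)
  F[5-6] = +94.5802 N (tension)
  Rx@0 = +211.9900 N
  Ry@0 = +502.1834 N
  Ry@6 = -93.3734 N

94.580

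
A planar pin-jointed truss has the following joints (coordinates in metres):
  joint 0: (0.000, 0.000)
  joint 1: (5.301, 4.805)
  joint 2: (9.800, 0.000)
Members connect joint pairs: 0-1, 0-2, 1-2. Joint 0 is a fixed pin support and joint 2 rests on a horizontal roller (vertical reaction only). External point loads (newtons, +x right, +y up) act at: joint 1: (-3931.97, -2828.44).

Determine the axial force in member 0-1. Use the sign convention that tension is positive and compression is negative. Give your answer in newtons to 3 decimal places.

N=3 nodes, M=3 members, R=3 reactions → 2N=6, M+R=6
member 0 (0-1): L=7.1546, (cx,cy)=(0.7409,0.6716)
member 1 (0-2): L=9.8000, (cx,cy)=(1.0000,0.0000)
member 2 (1-2): L=6.5825, (cx,cy)=(0.6835,-0.7300)
solve A·x = −loads:
  F[0-1] = -4804.0259 N (compression)
  F[0-2] = -372.5732 N (compression)
  F[1-2] = +545.1112 N (tension)
  Rx@0 = +3931.9700 N
  Ry@0 = +3226.3538 N
  Ry@2 = -397.9138 N

-4804.026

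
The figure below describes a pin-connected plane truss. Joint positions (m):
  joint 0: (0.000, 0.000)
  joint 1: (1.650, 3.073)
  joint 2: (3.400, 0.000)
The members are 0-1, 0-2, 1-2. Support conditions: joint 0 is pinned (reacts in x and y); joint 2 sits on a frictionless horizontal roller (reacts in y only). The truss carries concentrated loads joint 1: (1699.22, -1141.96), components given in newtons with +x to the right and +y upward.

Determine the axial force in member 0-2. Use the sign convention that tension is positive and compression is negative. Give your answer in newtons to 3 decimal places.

N=3 nodes, M=3 members, R=3 reactions → 2N=6, M+R=6
member 0 (0-1): L=3.4880, (cx,cy)=(0.4731,0.8810)
member 1 (0-2): L=3.4000, (cx,cy)=(1.0000,0.0000)
member 2 (1-2): L=3.5364, (cx,cy)=(0.4949,-0.8690)
solve A·x = −loads:
  F[0-1] = +1076.0352 N (tension)
  F[0-2] = +1190.1945 N (tension)
  F[1-2] = -2405.1165 N (compression)
  Rx@0 = -1699.2200 N
  Ry@0 = -948.0215 N
  Ry@2 = +2089.9815 N

1190.194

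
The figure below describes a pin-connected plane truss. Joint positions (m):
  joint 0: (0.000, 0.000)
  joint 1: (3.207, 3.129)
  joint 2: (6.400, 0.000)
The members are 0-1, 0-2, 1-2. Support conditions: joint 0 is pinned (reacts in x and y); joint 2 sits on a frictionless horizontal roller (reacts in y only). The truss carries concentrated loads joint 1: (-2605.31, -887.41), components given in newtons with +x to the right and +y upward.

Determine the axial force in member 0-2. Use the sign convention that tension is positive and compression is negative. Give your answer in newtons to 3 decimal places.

-846.035

N=3 nodes, M=3 members, R=3 reactions → 2N=6, M+R=6
member 0 (0-1): L=4.4806, (cx,cy)=(0.7158,0.6983)
member 1 (0-2): L=6.4000, (cx,cy)=(1.0000,0.0000)
member 2 (1-2): L=4.4706, (cx,cy)=(0.7142,-0.6999)
solve A·x = −loads:
  F[0-1] = -2457.9213 N (compression)
  F[0-2] = -846.0345 N (compression)
  F[1-2] = +1184.5432 N (tension)
  Rx@0 = +2605.3100 N
  Ry@0 = +1716.4867 N
  Ry@2 = -829.0767 N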